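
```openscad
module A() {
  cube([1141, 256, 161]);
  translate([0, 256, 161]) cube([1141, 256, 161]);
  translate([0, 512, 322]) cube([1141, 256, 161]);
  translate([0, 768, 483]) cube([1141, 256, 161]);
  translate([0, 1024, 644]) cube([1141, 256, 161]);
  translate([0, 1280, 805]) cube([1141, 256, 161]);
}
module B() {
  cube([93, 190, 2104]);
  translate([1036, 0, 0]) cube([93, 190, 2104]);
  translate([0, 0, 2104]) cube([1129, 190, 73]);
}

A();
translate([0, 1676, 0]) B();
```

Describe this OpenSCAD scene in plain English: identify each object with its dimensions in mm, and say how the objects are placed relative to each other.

A is a run of 6 identical solid stair steps. Each tread is 1141×256 mm and each step block is 161 mm high. Step 1 rests on the floor; step k is offset from step 1 by (k−1)×256 mm in y and (k−1)×161 mm in z.

B is a rectangular door frame: two vertical jambs of 93×190 mm section, 2104 mm tall, with a clear opening 943 mm wide between their inner faces. A header 73 mm tall and 190 mm deep lies on top of the jambs and spans the full outside width.

The door frame is on the floor beside the staircase on its +y side.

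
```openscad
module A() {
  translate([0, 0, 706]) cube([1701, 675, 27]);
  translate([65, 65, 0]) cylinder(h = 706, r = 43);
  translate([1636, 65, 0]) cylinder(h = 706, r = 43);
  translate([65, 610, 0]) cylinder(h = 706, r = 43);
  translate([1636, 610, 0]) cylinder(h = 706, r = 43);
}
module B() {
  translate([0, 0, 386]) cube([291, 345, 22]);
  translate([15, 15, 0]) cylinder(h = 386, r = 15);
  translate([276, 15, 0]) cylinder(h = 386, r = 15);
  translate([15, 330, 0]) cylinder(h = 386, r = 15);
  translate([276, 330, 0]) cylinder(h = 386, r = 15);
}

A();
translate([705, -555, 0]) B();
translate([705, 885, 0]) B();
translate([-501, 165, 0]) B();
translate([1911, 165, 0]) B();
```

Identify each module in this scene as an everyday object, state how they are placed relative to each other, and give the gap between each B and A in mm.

A is a table. B is a stool. Four stools sit around the table at the −y, +y, −x, +x sides. The gap between each stool and the table is 210 mm.

Each stool's nearest face is 210 mm from the table's bounding box.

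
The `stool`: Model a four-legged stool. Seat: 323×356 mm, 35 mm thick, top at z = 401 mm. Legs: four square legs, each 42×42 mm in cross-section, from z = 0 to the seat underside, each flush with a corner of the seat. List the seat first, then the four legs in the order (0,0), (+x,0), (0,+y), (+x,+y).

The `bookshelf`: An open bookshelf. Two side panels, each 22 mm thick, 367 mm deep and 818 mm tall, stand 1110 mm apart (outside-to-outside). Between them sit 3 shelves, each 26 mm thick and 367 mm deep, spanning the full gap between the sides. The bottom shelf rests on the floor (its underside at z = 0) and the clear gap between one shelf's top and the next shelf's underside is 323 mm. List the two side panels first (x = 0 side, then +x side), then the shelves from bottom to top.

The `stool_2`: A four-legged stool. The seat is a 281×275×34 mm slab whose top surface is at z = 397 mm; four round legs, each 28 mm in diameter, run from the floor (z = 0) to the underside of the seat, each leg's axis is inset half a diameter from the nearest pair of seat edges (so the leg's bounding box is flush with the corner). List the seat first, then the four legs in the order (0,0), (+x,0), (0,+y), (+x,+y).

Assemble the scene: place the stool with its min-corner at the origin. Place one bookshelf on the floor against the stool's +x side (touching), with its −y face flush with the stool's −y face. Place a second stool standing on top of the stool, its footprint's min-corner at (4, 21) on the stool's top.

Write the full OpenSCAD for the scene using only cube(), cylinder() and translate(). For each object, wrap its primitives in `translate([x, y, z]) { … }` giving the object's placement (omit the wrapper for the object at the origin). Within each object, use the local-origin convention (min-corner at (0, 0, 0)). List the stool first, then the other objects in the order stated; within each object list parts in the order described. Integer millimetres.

translate([0, 0, 366]) cube([323, 356, 35]);
cube([42, 42, 366]);
translate([281, 0, 0]) cube([42, 42, 366]);
translate([0, 314, 0]) cube([42, 42, 366]);
translate([281, 314, 0]) cube([42, 42, 366]);
translate([323, 0, 0]) {
  cube([22, 367, 818]);
  translate([1088, 0, 0]) cube([22, 367, 818]);
  translate([22, 0, 0]) cube([1066, 367, 26]);
  translate([22, 0, 349]) cube([1066, 367, 26]);
  translate([22, 0, 698]) cube([1066, 367, 26]);
}
translate([4, 21, 401]) {
  translate([0, 0, 363]) cube([281, 275, 34]);
  translate([14, 14, 0]) cylinder(h = 363, r = 14);
  translate([267, 14, 0]) cylinder(h = 363, r = 14);
  translate([14, 261, 0]) cylinder(h = 363, r = 14);
  translate([267, 261, 0]) cylinder(h = 363, r = 14);
}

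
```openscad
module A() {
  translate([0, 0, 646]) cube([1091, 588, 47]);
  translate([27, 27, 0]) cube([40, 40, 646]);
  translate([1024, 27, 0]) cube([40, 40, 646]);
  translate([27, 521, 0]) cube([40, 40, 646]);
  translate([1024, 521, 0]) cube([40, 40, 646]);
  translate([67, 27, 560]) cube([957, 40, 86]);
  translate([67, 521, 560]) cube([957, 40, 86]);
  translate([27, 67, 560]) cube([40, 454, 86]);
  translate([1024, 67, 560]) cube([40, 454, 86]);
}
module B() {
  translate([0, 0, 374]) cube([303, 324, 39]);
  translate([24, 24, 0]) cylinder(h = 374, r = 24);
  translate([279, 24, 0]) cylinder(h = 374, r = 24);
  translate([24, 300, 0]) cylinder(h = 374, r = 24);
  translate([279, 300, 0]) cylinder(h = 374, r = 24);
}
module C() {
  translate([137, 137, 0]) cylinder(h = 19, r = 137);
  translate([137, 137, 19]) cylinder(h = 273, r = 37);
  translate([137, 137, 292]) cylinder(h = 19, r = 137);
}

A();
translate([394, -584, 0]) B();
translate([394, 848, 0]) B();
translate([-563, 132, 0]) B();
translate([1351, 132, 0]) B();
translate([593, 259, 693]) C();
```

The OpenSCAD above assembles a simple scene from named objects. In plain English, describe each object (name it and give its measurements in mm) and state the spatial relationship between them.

A is a table with a 1091×588 mm rectangular top, 47 mm thick, top surface at z = 693 mm, supported by four 40×40 mm square legs, each inset 27 mm from the nearest pair of top edges, running from the floor. Four apron rails, 40 mm thick and 86 mm tall, run between adjacent legs with their top edges flush with the underside of the top and their outer faces flush with the legs' outer faces.

B is a simple wooden stool: a rectangular seat 303 mm (x) by 324 mm (y), 39 mm thick, top face at z = 413 mm, on four round legs, each 48 mm in diameter. The legs rest on z = 0, each leg's axis is inset half a diameter from the nearest pair of seat edges (so the leg's bounding box is flush with the corner).

C is a spool: two coaxial disc flanges of radius 137 mm and thickness 19 mm, joined by a core cylinder of radius 37 mm and height 273 mm. The lower flange rests on z = 0 and the three cylinders share a vertical axis.

Four stools sit around the table at the −y, +y, −x, +x sides. The spool is on top of the table.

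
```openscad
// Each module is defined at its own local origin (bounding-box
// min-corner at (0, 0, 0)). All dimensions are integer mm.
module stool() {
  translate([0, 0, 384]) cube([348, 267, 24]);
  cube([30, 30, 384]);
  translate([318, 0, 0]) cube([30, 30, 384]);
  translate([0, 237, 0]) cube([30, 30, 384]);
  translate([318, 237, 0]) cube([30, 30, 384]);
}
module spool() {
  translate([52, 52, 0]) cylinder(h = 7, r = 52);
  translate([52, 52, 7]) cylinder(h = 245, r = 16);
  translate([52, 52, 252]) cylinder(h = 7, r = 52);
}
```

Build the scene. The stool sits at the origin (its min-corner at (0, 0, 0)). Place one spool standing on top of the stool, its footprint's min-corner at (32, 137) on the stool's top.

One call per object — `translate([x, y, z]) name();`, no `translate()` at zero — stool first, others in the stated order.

stool();
translate([32, 137, 408]) spool();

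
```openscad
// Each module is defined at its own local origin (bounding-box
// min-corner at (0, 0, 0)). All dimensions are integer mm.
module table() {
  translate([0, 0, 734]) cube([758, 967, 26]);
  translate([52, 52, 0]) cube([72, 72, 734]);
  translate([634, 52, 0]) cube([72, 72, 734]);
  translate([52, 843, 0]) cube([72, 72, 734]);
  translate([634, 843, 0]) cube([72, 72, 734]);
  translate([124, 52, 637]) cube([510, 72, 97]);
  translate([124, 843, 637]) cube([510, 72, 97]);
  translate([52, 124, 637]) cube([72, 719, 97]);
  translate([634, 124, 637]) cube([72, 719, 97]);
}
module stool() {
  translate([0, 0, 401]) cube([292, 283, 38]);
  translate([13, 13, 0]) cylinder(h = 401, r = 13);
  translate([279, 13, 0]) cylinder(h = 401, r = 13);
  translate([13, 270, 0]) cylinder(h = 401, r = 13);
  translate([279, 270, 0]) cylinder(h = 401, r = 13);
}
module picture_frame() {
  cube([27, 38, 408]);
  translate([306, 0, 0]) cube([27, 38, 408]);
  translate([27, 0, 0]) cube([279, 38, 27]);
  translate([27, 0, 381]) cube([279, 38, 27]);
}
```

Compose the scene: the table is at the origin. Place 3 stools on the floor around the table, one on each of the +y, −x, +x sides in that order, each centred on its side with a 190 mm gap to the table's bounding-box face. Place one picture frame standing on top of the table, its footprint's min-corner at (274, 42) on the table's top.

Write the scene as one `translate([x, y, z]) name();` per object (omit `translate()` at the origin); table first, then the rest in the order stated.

table();
translate([233, 1157, 0]) stool();
translate([-482, 342, 0]) stool();
translate([948, 342, 0]) stool();
translate([274, 42, 760]) picture_frame();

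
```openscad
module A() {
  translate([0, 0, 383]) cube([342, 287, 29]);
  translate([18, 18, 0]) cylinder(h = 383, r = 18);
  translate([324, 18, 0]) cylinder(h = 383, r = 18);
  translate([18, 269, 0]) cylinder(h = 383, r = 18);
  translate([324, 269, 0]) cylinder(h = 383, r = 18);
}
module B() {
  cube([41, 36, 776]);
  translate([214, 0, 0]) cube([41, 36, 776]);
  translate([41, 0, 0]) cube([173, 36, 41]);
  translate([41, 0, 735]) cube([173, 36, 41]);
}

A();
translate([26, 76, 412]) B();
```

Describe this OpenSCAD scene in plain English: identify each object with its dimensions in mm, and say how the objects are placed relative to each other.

A is a four-legged stool. The seat is 342×287 mm, 29 mm thick, top at z = 412 mm. It stands on four round legs, each 36 mm in diameter, from z = 0 to the seat underside, each leg's axis is inset half a diameter from the nearest pair of seat edges (so the leg's bounding box is flush with the corner).

B is a rectangular picture frame lying in the x–z plane (depth along y). The opening is 173 mm wide (x) by 694 mm tall (z), surrounded by a border 41 mm wide on all four sides. The frame is 36 mm deep and is made of two full-height vertical stiles with two horizontal rails fitted between them.

The picture frame is on top of the stool.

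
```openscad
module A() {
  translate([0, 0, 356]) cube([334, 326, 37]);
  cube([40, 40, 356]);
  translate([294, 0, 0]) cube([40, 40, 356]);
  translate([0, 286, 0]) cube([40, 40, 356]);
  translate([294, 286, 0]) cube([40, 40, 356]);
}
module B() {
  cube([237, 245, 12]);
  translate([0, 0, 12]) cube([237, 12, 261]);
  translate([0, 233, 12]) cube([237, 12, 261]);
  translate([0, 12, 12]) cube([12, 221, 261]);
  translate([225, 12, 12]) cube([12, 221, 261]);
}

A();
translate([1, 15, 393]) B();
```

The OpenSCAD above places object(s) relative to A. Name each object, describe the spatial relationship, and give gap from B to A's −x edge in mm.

The open box's min-x is at 1; the stool's min-x is 0; gap = 1 mm.

A is a stool. B is an open box. The open box is on top of the stool. The gap from the open box to the stool's −x edge is 1 mm.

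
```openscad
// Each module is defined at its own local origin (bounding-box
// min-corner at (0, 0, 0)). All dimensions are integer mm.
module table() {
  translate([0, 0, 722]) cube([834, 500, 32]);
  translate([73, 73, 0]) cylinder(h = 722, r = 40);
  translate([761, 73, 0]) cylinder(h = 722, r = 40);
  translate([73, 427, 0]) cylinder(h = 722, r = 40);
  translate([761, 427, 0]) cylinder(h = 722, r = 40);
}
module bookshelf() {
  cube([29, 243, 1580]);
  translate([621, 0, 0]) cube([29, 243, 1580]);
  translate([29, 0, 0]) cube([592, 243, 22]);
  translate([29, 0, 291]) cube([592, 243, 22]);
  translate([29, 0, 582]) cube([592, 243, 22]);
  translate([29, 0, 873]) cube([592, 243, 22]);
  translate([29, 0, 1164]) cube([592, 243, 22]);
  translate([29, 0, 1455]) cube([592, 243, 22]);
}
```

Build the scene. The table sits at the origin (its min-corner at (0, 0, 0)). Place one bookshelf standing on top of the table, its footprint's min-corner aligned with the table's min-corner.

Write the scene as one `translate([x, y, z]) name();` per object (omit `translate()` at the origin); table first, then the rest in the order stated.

table();
translate([0, 0, 754]) bookshelf();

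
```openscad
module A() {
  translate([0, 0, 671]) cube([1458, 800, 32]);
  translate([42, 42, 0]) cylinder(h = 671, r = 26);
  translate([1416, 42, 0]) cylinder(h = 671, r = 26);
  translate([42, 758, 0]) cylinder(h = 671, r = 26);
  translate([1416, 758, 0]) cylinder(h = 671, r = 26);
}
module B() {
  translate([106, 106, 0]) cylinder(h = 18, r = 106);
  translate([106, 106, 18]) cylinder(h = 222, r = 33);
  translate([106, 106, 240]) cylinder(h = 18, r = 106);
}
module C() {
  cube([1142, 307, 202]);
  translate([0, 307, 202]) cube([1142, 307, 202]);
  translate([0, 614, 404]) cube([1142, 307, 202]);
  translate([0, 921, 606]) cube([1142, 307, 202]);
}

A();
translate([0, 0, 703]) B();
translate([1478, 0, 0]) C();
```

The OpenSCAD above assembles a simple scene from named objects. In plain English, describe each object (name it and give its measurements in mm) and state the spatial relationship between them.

A is a table: top 1458 mm (x) × 800 mm (y), 32 mm thick, upper face at z = 703 mm, on four round legs of 52 mm diameter, each leg's bounding box inset 16 mm from the nearest pair of top edges, running from z = 0 to the bottom of the top.

B is a spool: two coaxial disc flanges of radius 106 mm and thickness 18 mm, joined by a core cylinder of radius 33 mm and height 222 mm. The lower flange rests on z = 0 and the three cylinders share a vertical axis.

C is a straight staircase of 4 solid steps. Each step is 1142 mm wide (x), 307 mm deep (y, the going) and 202 mm tall (the rise). The first step rests on the floor; each subsequent step sits one going further in +y and one rise higher in +z, directly behind and above the previous step with no overlap.

The spool is on top of the table. The staircase is on the floor beside the table on its +x side.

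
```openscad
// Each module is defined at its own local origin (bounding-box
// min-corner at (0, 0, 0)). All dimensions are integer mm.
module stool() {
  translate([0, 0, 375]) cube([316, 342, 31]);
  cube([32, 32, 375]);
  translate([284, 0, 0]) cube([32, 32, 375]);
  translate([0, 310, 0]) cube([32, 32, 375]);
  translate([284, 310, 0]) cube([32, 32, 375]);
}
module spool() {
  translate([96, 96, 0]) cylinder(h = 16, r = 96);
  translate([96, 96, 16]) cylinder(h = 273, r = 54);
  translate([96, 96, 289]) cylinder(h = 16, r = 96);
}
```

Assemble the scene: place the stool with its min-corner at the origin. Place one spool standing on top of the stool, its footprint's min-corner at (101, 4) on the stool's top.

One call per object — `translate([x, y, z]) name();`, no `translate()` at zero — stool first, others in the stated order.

stool();
translate([101, 4, 406]) spool();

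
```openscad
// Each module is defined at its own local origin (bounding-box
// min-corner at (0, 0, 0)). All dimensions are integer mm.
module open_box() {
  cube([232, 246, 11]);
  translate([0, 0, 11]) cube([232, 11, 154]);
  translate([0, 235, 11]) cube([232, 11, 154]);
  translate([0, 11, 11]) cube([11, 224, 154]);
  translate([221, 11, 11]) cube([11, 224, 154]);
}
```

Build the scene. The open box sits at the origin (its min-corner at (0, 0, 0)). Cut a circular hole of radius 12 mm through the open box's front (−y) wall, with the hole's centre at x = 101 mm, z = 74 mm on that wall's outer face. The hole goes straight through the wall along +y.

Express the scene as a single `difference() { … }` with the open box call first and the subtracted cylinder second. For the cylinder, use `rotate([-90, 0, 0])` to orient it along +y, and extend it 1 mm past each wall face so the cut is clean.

difference() {
  open_box();
  translate([101, -1, 74]) rotate([-90, 0, 0]) cylinder(h = 13, r = 12);
}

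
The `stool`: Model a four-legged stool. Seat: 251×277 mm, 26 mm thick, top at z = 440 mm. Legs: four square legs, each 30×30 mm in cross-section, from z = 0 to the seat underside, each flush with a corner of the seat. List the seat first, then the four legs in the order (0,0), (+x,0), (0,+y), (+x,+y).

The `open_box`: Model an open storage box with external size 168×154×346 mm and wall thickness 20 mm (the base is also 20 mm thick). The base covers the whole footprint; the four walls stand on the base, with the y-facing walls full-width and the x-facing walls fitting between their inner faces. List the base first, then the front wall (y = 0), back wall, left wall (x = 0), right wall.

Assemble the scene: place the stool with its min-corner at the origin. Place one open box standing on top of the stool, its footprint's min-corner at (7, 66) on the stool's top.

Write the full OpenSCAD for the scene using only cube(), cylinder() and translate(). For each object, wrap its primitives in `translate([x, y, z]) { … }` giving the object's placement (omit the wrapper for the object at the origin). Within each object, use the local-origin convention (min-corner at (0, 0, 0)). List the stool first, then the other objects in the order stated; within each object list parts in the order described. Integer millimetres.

translate([0, 0, 414]) cube([251, 277, 26]);
cube([30, 30, 414]);
translate([221, 0, 0]) cube([30, 30, 414]);
translate([0, 247, 0]) cube([30, 30, 414]);
translate([221, 247, 0]) cube([30, 30, 414]);
translate([7, 66, 440]) {
  cube([168, 154, 20]);
  translate([0, 0, 20]) cube([168, 20, 326]);
  translate([0, 134, 20]) cube([168, 20, 326]);
  translate([0, 20, 20]) cube([20, 114, 326]);
  translate([148, 20, 20]) cube([20, 114, 326]);
}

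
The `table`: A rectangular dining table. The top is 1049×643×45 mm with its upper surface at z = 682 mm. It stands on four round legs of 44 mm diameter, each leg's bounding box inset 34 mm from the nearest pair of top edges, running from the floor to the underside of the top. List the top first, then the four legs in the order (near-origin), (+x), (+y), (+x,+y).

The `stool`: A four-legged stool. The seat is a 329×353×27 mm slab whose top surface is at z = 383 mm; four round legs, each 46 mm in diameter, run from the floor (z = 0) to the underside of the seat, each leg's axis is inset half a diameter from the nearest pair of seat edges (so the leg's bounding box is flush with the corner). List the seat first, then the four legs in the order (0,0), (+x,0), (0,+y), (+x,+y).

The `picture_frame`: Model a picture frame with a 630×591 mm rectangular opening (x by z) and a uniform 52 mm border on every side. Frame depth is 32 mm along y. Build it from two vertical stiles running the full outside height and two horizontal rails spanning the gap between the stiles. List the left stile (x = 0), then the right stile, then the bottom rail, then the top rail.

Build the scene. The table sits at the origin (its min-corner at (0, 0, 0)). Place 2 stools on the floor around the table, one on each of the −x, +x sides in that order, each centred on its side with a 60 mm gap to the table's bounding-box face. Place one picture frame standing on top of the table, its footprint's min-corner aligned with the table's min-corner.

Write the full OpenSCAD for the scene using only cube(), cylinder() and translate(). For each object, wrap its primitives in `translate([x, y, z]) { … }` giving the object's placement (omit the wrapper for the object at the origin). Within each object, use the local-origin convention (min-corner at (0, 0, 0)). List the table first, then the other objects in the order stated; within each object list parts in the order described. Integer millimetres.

translate([0, 0, 637]) cube([1049, 643, 45]);
translate([56, 56, 0]) cylinder(h = 637, r = 22);
translate([993, 56, 0]) cylinder(h = 637, r = 22);
translate([56, 587, 0]) cylinder(h = 637, r = 22);
translate([993, 587, 0]) cylinder(h = 637, r = 22);
translate([-389, 145, 0]) {
  translate([0, 0, 356]) cube([329, 353, 27]);
  translate([23, 23, 0]) cylinder(h = 356, r = 23);
  translate([306, 23, 0]) cylinder(h = 356, r = 23);
  translate([23, 330, 0]) cylinder(h = 356, r = 23);
  translate([306, 330, 0]) cylinder(h = 356, r = 23);
}
translate([1109, 145, 0]) {
  translate([0, 0, 356]) cube([329, 353, 27]);
  translate([23, 23, 0]) cylinder(h = 356, r = 23);
  translate([306, 23, 0]) cylinder(h = 356, r = 23);
  translate([23, 330, 0]) cylinder(h = 356, r = 23);
  translate([306, 330, 0]) cylinder(h = 356, r = 23);
}
translate([0, 0, 682]) {
  cube([52, 32, 695]);
  translate([682, 0, 0]) cube([52, 32, 695]);
  translate([52, 0, 0]) cube([630, 32, 52]);
  translate([52, 0, 643]) cube([630, 32, 52]);
}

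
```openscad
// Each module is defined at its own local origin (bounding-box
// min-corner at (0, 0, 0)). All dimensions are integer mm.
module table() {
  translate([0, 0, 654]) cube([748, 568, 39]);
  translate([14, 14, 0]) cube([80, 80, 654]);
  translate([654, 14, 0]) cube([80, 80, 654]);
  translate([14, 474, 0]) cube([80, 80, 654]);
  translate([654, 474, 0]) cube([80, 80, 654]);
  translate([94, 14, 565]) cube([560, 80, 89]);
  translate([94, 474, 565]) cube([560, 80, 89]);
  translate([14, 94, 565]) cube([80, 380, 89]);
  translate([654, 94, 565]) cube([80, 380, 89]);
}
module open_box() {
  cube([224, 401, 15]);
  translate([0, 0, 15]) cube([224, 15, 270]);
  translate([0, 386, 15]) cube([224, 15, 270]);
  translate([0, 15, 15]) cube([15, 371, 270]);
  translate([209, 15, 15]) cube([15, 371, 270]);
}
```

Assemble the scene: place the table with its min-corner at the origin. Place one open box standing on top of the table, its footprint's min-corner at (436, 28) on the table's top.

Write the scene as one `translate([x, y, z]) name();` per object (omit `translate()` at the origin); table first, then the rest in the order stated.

table();
translate([436, 28, 693]) open_box();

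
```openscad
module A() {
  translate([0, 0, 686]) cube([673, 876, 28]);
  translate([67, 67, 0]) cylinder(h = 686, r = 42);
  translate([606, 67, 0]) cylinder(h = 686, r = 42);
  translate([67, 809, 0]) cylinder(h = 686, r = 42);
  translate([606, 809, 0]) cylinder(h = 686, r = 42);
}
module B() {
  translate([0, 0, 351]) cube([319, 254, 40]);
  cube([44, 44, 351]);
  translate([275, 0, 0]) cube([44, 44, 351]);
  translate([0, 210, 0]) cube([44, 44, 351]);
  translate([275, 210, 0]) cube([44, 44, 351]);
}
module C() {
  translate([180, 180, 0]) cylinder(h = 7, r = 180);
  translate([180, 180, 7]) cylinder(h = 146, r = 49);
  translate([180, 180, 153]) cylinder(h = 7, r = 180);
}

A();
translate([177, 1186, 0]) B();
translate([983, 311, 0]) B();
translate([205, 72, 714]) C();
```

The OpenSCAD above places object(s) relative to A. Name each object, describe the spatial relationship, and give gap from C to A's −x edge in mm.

A is a table. B is a stool. C is a spool. Two stools sit around the table at the +y, +x sides. The spool is on top of the table. The gap from the spool to the table's −x edge is 205 mm.

The spool's min-x is at 205; the table's min-x is 0; gap = 205 mm.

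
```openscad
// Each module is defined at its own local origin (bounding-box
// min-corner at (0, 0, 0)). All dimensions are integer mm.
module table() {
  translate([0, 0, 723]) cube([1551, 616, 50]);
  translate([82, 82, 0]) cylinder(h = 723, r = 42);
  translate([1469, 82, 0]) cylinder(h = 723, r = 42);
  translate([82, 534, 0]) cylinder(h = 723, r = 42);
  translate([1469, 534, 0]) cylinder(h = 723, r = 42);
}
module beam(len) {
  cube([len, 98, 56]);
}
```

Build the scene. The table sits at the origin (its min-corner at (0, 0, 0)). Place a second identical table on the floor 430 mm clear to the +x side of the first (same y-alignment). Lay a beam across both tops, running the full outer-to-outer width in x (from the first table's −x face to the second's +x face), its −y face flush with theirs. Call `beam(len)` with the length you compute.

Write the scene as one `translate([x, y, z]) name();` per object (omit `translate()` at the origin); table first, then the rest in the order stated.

table();
translate([1981, 0, 0]) table();
translate([0, 0, 773]) beam(3532);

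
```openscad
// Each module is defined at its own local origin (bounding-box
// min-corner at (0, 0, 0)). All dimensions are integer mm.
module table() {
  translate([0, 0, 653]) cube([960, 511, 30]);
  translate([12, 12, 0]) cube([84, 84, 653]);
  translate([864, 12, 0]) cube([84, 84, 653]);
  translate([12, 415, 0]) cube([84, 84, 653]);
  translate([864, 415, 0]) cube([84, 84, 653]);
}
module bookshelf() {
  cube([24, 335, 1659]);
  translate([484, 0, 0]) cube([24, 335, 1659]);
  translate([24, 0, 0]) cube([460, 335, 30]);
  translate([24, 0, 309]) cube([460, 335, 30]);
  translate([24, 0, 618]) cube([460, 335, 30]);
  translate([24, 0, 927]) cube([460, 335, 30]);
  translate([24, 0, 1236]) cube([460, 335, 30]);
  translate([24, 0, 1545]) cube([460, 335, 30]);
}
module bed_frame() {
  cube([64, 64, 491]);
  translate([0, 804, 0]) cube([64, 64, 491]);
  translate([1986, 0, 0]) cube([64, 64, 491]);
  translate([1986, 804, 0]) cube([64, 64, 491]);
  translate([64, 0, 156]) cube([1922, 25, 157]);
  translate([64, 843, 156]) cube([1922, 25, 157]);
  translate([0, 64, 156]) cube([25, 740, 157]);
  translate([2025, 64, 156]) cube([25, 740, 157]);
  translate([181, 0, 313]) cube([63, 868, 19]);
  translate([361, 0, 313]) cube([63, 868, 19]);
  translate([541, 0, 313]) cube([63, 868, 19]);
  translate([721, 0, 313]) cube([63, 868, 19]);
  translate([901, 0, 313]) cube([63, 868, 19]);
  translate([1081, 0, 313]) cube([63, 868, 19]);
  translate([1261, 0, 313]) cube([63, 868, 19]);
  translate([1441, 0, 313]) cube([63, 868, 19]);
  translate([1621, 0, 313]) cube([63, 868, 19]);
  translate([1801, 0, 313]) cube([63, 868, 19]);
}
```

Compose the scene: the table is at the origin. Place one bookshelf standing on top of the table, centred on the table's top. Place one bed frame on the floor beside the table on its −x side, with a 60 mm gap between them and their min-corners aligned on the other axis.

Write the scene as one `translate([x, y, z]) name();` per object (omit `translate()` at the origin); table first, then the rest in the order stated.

table();
translate([226, 88, 683]) bookshelf();
translate([-2110, 0, 0]) bed_frame();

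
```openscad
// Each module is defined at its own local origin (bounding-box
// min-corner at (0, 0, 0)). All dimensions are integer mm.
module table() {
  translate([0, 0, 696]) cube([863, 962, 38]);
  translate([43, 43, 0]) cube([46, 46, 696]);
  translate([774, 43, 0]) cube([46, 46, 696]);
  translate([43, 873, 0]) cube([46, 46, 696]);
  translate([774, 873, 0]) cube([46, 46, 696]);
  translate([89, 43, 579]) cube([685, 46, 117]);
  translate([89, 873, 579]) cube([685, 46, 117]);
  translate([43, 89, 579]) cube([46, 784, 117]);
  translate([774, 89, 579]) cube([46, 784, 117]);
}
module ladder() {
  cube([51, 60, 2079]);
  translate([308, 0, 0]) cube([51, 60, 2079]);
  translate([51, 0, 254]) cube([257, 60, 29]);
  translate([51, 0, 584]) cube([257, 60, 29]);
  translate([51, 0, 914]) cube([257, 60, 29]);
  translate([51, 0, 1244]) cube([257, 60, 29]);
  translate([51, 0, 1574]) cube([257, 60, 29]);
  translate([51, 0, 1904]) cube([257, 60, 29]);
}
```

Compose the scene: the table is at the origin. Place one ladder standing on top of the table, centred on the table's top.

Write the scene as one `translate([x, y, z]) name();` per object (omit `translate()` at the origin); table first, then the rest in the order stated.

table();
translate([252, 451, 734]) ladder();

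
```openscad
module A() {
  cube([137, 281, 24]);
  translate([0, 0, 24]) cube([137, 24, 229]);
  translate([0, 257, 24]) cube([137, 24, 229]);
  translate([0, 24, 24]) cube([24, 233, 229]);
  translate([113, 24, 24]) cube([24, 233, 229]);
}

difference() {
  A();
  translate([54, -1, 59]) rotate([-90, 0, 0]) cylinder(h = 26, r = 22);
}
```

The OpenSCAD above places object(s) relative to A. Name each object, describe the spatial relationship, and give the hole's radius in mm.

A is an open box. The open box has a circular hole through its front wall. The hole's radius is 22 mm.

The subtracted cylinder has r = 22 mm.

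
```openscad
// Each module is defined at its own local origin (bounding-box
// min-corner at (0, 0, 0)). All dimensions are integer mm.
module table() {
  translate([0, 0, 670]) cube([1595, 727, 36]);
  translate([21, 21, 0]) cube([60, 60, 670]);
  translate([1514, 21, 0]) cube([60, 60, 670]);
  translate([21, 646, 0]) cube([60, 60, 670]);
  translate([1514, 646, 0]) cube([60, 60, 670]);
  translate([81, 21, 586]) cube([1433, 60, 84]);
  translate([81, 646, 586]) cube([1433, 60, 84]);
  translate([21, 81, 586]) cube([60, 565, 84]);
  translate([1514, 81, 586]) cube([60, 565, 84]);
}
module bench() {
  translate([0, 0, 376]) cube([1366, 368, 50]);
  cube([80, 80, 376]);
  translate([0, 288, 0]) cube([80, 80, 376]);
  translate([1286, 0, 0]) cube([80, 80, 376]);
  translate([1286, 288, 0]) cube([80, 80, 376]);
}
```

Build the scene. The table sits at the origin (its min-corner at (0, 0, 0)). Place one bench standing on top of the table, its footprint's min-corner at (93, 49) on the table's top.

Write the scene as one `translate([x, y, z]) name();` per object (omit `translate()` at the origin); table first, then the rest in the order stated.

table();
translate([93, 49, 706]) bench();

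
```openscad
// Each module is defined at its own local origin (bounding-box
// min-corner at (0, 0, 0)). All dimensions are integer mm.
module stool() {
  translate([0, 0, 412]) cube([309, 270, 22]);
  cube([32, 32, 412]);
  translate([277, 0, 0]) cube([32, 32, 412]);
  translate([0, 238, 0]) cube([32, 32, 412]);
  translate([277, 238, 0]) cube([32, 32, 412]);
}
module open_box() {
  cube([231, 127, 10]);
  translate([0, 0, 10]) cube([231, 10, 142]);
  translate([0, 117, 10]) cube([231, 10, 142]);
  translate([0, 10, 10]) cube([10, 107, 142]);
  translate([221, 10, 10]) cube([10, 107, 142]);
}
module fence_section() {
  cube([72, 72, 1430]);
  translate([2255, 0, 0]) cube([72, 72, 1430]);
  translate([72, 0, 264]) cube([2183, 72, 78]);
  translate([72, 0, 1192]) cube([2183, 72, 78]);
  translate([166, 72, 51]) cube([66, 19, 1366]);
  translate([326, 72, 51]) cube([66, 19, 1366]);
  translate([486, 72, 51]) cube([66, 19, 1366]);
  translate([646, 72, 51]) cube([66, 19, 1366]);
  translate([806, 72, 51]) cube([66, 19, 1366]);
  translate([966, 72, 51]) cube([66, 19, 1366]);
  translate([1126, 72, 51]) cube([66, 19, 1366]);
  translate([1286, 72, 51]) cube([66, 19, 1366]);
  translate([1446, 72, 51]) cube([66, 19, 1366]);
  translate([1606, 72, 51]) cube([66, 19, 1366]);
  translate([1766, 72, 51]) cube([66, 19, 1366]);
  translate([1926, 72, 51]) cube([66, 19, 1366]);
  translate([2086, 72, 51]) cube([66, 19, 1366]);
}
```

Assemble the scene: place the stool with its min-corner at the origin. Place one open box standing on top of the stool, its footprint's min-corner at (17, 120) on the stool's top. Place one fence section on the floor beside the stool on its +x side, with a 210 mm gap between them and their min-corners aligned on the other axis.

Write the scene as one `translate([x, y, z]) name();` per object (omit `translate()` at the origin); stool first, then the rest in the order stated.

stool();
translate([17, 120, 434]) open_box();
translate([519, 0, 0]) fence_section();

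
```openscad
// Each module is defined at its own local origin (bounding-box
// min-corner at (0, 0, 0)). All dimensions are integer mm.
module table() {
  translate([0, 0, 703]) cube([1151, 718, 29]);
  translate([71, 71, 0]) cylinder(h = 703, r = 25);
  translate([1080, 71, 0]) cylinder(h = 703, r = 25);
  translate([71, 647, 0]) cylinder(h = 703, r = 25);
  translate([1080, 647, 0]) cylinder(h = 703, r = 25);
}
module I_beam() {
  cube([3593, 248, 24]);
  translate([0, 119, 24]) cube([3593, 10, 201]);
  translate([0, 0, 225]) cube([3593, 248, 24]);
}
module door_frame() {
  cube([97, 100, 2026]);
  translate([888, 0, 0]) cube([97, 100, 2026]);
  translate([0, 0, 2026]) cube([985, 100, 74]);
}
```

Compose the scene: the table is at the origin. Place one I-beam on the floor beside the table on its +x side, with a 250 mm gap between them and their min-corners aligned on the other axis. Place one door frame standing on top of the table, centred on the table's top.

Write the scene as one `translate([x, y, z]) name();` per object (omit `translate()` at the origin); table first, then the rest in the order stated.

table();
translate([1401, 0, 0]) I_beam();
translate([83, 309, 732]) door_frame();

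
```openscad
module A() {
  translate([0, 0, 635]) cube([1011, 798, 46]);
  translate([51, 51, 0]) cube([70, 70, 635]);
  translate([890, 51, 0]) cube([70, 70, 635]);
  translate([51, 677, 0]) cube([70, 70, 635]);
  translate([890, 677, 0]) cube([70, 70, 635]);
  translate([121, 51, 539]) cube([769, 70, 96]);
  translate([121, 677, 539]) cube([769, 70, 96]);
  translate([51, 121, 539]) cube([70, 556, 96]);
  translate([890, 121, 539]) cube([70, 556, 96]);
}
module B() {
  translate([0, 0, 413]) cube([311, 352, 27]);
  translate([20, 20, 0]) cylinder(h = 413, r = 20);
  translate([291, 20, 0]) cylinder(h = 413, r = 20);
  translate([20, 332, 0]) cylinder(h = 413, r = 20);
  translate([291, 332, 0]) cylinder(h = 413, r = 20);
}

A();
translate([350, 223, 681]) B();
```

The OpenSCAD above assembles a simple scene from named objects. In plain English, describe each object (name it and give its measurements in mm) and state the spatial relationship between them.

A is a rectangular dining table. The top is 1011×798×46 mm with its upper surface at z = 681 mm. It stands on four 70×70 mm square legs, each inset 51 mm from the nearest pair of top edges, running from the floor to the underside of the top. Four apron rails, 70 mm thick and 96 mm tall, run between adjacent legs with their top edges flush with the underside of the top and their outer faces flush with the legs' outer faces.

B is a four-legged stool. The seat is a 311×352×27 mm slab whose top surface is at z = 440 mm; four round legs, each 40 mm in diameter, run from the floor (z = 0) to the underside of the seat, each leg's axis is inset half a diameter from the nearest pair of seat edges (so the leg's bounding box is flush with the corner).

The stool is on top of the table, centred.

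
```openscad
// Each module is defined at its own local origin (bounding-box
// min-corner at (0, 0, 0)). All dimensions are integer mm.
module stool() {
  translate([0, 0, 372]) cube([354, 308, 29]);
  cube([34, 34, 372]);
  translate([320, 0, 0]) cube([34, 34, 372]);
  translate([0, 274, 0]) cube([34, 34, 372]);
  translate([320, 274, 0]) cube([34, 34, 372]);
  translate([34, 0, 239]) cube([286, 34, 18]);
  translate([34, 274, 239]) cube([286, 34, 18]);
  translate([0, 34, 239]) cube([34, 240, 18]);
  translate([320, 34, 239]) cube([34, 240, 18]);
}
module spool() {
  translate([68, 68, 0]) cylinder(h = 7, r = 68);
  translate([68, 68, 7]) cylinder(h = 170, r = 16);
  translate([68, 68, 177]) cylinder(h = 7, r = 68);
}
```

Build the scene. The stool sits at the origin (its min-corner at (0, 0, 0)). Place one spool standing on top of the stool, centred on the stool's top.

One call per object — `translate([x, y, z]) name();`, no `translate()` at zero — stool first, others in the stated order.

stool();
translate([109, 86, 401]) spool();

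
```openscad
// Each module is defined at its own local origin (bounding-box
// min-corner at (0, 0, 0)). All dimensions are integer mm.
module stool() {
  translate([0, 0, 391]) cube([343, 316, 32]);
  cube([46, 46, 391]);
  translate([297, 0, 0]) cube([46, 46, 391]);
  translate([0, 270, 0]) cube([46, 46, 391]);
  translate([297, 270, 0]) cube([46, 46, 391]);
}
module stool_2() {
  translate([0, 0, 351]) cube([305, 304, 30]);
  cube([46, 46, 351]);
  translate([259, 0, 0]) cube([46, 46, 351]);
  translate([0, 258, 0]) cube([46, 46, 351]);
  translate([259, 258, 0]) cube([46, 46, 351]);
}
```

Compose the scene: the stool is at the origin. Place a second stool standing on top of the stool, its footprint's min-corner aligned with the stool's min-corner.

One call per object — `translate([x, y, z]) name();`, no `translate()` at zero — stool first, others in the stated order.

stool();
translate([0, 0, 423]) stool_2();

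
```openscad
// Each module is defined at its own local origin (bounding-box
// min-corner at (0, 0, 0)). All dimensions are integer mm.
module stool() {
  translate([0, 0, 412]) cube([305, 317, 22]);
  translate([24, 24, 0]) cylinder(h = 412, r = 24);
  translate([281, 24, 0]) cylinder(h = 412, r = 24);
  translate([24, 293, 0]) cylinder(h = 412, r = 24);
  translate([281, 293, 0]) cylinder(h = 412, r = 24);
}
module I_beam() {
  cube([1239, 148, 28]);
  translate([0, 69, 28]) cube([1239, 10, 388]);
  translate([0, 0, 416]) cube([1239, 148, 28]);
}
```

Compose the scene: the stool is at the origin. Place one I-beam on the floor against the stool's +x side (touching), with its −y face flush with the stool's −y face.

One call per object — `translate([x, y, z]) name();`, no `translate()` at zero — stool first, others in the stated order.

stool();
translate([305, 0, 0]) I_beam();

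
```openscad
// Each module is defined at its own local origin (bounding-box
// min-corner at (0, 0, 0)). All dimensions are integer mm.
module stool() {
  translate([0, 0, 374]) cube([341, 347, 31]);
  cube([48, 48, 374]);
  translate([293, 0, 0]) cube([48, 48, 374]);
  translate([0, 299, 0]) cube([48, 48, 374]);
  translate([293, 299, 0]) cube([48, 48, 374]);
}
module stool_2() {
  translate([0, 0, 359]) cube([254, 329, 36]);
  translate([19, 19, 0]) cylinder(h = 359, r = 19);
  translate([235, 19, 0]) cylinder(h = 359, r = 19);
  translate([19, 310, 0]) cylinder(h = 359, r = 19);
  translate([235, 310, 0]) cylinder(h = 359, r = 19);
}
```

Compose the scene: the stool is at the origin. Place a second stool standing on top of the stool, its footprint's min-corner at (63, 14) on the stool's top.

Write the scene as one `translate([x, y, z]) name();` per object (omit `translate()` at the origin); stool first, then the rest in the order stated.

stool();
translate([63, 14, 405]) stool_2();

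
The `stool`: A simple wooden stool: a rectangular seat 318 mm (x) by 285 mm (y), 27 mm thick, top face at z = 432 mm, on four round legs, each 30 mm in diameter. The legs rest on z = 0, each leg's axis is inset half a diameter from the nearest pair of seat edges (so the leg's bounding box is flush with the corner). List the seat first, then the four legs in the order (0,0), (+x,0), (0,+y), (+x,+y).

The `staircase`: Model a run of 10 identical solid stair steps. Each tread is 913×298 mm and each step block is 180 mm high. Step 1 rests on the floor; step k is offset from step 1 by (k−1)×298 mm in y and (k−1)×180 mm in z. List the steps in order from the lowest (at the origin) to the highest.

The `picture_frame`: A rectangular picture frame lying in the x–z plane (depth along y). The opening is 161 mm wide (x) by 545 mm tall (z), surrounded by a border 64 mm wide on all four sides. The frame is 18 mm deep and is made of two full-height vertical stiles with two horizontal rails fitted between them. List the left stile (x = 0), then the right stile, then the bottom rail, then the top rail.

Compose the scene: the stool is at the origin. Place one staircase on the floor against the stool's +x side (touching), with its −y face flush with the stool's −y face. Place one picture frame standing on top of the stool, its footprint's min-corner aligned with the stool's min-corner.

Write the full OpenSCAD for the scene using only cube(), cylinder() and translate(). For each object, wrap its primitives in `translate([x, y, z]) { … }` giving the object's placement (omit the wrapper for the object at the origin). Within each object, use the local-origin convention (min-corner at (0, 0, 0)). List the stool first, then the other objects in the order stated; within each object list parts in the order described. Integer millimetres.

translate([0, 0, 405]) cube([318, 285, 27]);
translate([15, 15, 0]) cylinder(h = 405, r = 15);
translate([303, 15, 0]) cylinder(h = 405, r = 15);
translate([15, 270, 0]) cylinder(h = 405, r = 15);
translate([303, 270, 0]) cylinder(h = 405, r = 15);
translate([318, 0, 0]) {
  cube([913, 298, 180]);
  translate([0, 298, 180]) cube([913, 298, 180]);
  translate([0, 596, 360]) cube([913, 298, 180]);
  translate([0, 894, 540]) cube([913, 298, 180]);
  translate([0, 1192, 720]) cube([913, 298, 180]);
  translate([0, 1490, 900]) cube([913, 298, 180]);
  translate([0, 1788, 1080]) cube([913, 298, 180]);
  translate([0, 2086, 1260]) cube([913, 298, 180]);
  translate([0, 2384, 1440]) cube([913, 298, 180]);
  translate([0, 2682, 1620]) cube([913, 298, 180]);
}
translate([0, 0, 432]) {
  cube([64, 18, 673]);
  translate([225, 0, 0]) cube([64, 18, 673]);
  translate([64, 0, 0]) cube([161, 18, 64]);
  translate([64, 0, 609]) cube([161, 18, 64]);
}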